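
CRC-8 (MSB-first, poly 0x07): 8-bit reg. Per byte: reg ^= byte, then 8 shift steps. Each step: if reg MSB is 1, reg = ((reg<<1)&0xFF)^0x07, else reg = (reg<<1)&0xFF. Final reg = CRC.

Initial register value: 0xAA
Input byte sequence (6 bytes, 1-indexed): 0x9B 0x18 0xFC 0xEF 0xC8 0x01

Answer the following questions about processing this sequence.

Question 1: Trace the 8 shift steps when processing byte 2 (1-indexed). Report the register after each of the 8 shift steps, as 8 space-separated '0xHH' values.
After byte 1 (0x9B): reg=0x97
Register before byte 2: 0x97
After XOR with byte 0x18: 0x8F

Answer: 0x19 0x32 0x64 0xC8 0x97 0x29 0x52 0xA4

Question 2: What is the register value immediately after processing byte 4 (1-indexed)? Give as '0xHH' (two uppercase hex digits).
After byte 1 (0x9B): reg=0x97
After byte 2 (0x18): reg=0xA4
After byte 3 (0xFC): reg=0x8F
After byte 4 (0xEF): reg=0x27

Answer: 0x27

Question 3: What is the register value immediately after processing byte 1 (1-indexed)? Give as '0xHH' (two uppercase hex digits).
After byte 1 (0x9B): reg=0x97

Answer: 0x97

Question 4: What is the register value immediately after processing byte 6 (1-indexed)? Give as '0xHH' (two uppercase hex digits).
Answer: 0x87

Derivation:
After byte 1 (0x9B): reg=0x97
After byte 2 (0x18): reg=0xA4
After byte 3 (0xFC): reg=0x8F
After byte 4 (0xEF): reg=0x27
After byte 5 (0xC8): reg=0x83
After byte 6 (0x01): reg=0x87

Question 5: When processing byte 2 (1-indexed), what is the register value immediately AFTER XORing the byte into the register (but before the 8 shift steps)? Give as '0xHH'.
Register before byte 2: 0x97
Byte 2: 0x18
0x97 XOR 0x18 = 0x8F

Answer: 0x8F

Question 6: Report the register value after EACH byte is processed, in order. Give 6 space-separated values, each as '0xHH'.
0x97 0xA4 0x8F 0x27 0x83 0x87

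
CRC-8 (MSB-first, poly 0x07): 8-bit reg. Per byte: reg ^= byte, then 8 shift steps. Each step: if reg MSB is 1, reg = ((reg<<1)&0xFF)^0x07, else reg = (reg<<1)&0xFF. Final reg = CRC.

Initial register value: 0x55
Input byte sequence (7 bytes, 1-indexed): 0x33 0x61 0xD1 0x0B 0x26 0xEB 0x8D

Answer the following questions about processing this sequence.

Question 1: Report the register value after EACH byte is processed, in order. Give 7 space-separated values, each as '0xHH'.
0x35 0xAB 0x61 0x11 0x85 0x0D 0x89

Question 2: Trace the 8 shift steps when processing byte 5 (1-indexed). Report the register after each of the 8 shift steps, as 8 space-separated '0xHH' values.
After byte 1 (0x33): reg=0x35
After byte 2 (0x61): reg=0xAB
After byte 3 (0xD1): reg=0x61
After byte 4 (0x0B): reg=0x11
Register before byte 5: 0x11
After XOR with byte 0x26: 0x37

Answer: 0x6E 0xDC 0xBF 0x79 0xF2 0xE3 0xC1 0x85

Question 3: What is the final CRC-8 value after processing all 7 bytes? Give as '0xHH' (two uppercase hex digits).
After byte 1 (0x33): reg=0x35
After byte 2 (0x61): reg=0xAB
After byte 3 (0xD1): reg=0x61
After byte 4 (0x0B): reg=0x11
After byte 5 (0x26): reg=0x85
After byte 6 (0xEB): reg=0x0D
After byte 7 (0x8D): reg=0x89

Answer: 0x89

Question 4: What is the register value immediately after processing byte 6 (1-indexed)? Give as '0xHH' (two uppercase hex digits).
Answer: 0x0D

Derivation:
After byte 1 (0x33): reg=0x35
After byte 2 (0x61): reg=0xAB
After byte 3 (0xD1): reg=0x61
After byte 4 (0x0B): reg=0x11
After byte 5 (0x26): reg=0x85
After byte 6 (0xEB): reg=0x0D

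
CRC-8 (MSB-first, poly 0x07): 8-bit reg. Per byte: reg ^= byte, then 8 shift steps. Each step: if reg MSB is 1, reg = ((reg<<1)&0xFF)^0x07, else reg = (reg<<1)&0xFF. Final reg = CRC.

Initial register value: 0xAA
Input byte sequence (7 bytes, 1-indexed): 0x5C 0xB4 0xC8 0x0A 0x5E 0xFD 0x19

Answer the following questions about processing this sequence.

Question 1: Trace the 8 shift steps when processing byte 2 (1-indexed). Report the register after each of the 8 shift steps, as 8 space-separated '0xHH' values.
After byte 1 (0x5C): reg=0xCC
Register before byte 2: 0xCC
After XOR with byte 0xB4: 0x78

Answer: 0xF0 0xE7 0xC9 0x95 0x2D 0x5A 0xB4 0x6F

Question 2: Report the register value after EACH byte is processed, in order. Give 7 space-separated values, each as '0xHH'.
0xCC 0x6F 0x7C 0x45 0x41 0x3D 0xFC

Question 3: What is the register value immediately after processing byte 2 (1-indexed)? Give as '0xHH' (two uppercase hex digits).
Answer: 0x6F

Derivation:
After byte 1 (0x5C): reg=0xCC
After byte 2 (0xB4): reg=0x6F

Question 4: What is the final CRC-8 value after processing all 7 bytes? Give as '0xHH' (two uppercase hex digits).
Answer: 0xFC

Derivation:
After byte 1 (0x5C): reg=0xCC
After byte 2 (0xB4): reg=0x6F
After byte 3 (0xC8): reg=0x7C
After byte 4 (0x0A): reg=0x45
After byte 5 (0x5E): reg=0x41
After byte 6 (0xFD): reg=0x3D
After byte 7 (0x19): reg=0xFC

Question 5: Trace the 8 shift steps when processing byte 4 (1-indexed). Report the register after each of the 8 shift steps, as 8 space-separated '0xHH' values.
After byte 1 (0x5C): reg=0xCC
After byte 2 (0xB4): reg=0x6F
After byte 3 (0xC8): reg=0x7C
Register before byte 4: 0x7C
After XOR with byte 0x0A: 0x76

Answer: 0xEC 0xDF 0xB9 0x75 0xEA 0xD3 0xA1 0x45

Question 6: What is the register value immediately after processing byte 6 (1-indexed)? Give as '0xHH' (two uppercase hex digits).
Answer: 0x3D

Derivation:
After byte 1 (0x5C): reg=0xCC
After byte 2 (0xB4): reg=0x6F
After byte 3 (0xC8): reg=0x7C
After byte 4 (0x0A): reg=0x45
After byte 5 (0x5E): reg=0x41
After byte 6 (0xFD): reg=0x3D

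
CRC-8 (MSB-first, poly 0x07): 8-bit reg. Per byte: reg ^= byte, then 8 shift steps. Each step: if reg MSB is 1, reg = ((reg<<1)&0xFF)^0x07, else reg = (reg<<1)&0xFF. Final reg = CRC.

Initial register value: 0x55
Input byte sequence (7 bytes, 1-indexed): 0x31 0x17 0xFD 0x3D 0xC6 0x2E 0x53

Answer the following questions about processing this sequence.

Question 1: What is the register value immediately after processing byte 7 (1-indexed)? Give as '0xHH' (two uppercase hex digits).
After byte 1 (0x31): reg=0x3B
After byte 2 (0x17): reg=0xC4
After byte 3 (0xFD): reg=0xAF
After byte 4 (0x3D): reg=0xF7
After byte 5 (0xC6): reg=0x97
After byte 6 (0x2E): reg=0x26
After byte 7 (0x53): reg=0x4C

Answer: 0x4C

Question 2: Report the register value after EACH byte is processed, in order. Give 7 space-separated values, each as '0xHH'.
0x3B 0xC4 0xAF 0xF7 0x97 0x26 0x4C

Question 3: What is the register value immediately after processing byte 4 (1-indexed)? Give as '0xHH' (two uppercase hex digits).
Answer: 0xF7

Derivation:
After byte 1 (0x31): reg=0x3B
After byte 2 (0x17): reg=0xC4
After byte 3 (0xFD): reg=0xAF
After byte 4 (0x3D): reg=0xF7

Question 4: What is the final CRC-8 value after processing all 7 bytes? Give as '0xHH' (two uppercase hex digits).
Answer: 0x4C

Derivation:
After byte 1 (0x31): reg=0x3B
After byte 2 (0x17): reg=0xC4
After byte 3 (0xFD): reg=0xAF
After byte 4 (0x3D): reg=0xF7
After byte 5 (0xC6): reg=0x97
After byte 6 (0x2E): reg=0x26
After byte 7 (0x53): reg=0x4C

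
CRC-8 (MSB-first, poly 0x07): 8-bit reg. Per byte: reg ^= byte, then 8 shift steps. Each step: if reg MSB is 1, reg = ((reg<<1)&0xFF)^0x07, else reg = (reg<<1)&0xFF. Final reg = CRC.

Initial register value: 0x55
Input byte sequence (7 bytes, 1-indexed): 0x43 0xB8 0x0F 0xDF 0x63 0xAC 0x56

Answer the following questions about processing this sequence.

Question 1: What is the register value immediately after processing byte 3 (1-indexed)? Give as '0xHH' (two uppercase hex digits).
After byte 1 (0x43): reg=0x62
After byte 2 (0xB8): reg=0x08
After byte 3 (0x0F): reg=0x15

Answer: 0x15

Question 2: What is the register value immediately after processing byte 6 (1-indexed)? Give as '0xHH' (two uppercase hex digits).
After byte 1 (0x43): reg=0x62
After byte 2 (0xB8): reg=0x08
After byte 3 (0x0F): reg=0x15
After byte 4 (0xDF): reg=0x78
After byte 5 (0x63): reg=0x41
After byte 6 (0xAC): reg=0x8D

Answer: 0x8D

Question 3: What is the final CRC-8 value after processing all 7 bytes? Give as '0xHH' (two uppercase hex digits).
Answer: 0x0F

Derivation:
After byte 1 (0x43): reg=0x62
After byte 2 (0xB8): reg=0x08
After byte 3 (0x0F): reg=0x15
After byte 4 (0xDF): reg=0x78
After byte 5 (0x63): reg=0x41
After byte 6 (0xAC): reg=0x8D
After byte 7 (0x56): reg=0x0F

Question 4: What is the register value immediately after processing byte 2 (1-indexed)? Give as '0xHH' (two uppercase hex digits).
Answer: 0x08

Derivation:
After byte 1 (0x43): reg=0x62
After byte 2 (0xB8): reg=0x08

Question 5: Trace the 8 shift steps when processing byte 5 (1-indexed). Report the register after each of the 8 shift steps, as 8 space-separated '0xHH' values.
Answer: 0x36 0x6C 0xD8 0xB7 0x69 0xD2 0xA3 0x41

Derivation:
After byte 1 (0x43): reg=0x62
After byte 2 (0xB8): reg=0x08
After byte 3 (0x0F): reg=0x15
After byte 4 (0xDF): reg=0x78
Register before byte 5: 0x78
After XOR with byte 0x63: 0x1B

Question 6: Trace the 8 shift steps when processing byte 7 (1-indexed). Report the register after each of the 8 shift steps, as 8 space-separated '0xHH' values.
Answer: 0xB1 0x65 0xCA 0x93 0x21 0x42 0x84 0x0F

Derivation:
After byte 1 (0x43): reg=0x62
After byte 2 (0xB8): reg=0x08
After byte 3 (0x0F): reg=0x15
After byte 4 (0xDF): reg=0x78
After byte 5 (0x63): reg=0x41
After byte 6 (0xAC): reg=0x8D
Register before byte 7: 0x8D
After XOR with byte 0x56: 0xDB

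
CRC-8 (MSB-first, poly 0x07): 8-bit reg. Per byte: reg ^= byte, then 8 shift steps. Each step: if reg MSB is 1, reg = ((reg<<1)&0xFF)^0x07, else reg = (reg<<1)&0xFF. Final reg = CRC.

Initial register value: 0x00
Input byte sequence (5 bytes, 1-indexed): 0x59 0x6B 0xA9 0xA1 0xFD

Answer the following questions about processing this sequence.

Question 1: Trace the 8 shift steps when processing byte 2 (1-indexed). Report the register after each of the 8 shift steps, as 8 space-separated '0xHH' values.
Answer: 0xC1 0x85 0x0D 0x1A 0x34 0x68 0xD0 0xA7

Derivation:
After byte 1 (0x59): reg=0x88
Register before byte 2: 0x88
After XOR with byte 0x6B: 0xE3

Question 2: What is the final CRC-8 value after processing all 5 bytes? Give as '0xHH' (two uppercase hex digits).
Answer: 0xDC

Derivation:
After byte 1 (0x59): reg=0x88
After byte 2 (0x6B): reg=0xA7
After byte 3 (0xA9): reg=0x2A
After byte 4 (0xA1): reg=0xB8
After byte 5 (0xFD): reg=0xDC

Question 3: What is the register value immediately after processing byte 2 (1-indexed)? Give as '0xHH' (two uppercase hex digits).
After byte 1 (0x59): reg=0x88
After byte 2 (0x6B): reg=0xA7

Answer: 0xA7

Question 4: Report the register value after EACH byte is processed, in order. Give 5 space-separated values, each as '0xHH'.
0x88 0xA7 0x2A 0xB8 0xDC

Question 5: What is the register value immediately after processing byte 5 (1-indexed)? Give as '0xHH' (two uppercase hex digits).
After byte 1 (0x59): reg=0x88
After byte 2 (0x6B): reg=0xA7
After byte 3 (0xA9): reg=0x2A
After byte 4 (0xA1): reg=0xB8
After byte 5 (0xFD): reg=0xDC

Answer: 0xDC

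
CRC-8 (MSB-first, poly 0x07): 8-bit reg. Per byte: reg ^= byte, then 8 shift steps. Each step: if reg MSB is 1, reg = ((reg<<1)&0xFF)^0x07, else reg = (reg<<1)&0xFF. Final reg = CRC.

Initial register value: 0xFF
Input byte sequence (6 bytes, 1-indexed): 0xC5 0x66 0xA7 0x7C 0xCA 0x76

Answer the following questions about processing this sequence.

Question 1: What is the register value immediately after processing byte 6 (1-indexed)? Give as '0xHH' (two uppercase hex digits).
After byte 1 (0xC5): reg=0xA6
After byte 2 (0x66): reg=0x4E
After byte 3 (0xA7): reg=0x91
After byte 4 (0x7C): reg=0x8D
After byte 5 (0xCA): reg=0xD2
After byte 6 (0x76): reg=0x75

Answer: 0x75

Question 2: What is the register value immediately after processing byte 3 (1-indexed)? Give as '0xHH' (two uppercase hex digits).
After byte 1 (0xC5): reg=0xA6
After byte 2 (0x66): reg=0x4E
After byte 3 (0xA7): reg=0x91

Answer: 0x91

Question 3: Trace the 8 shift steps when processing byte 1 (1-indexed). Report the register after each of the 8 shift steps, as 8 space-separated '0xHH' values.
Answer: 0x74 0xE8 0xD7 0xA9 0x55 0xAA 0x53 0xA6

Derivation:
Register before byte 1: 0xFF
After XOR with byte 0xC5: 0x3A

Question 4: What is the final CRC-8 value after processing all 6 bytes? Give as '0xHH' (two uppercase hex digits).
Answer: 0x75

Derivation:
After byte 1 (0xC5): reg=0xA6
After byte 2 (0x66): reg=0x4E
After byte 3 (0xA7): reg=0x91
After byte 4 (0x7C): reg=0x8D
After byte 5 (0xCA): reg=0xD2
After byte 6 (0x76): reg=0x75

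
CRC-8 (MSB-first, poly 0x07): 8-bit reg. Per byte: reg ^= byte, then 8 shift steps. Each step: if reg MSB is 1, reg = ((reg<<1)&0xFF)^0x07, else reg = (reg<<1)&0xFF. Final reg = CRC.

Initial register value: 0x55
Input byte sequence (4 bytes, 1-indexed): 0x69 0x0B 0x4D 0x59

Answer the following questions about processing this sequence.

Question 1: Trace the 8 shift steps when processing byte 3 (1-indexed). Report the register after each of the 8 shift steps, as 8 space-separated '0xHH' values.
After byte 1 (0x69): reg=0xB4
After byte 2 (0x0B): reg=0x34
Register before byte 3: 0x34
After XOR with byte 0x4D: 0x79

Answer: 0xF2 0xE3 0xC1 0x85 0x0D 0x1A 0x34 0x68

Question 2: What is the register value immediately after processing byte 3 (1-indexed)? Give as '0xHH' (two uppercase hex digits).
Answer: 0x68

Derivation:
After byte 1 (0x69): reg=0xB4
After byte 2 (0x0B): reg=0x34
After byte 3 (0x4D): reg=0x68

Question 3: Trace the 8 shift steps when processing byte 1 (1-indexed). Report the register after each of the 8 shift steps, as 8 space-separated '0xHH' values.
Register before byte 1: 0x55
After XOR with byte 0x69: 0x3C

Answer: 0x78 0xF0 0xE7 0xC9 0x95 0x2D 0x5A 0xB4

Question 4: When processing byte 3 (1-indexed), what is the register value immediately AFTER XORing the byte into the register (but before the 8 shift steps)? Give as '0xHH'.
Register before byte 3: 0x34
Byte 3: 0x4D
0x34 XOR 0x4D = 0x79

Answer: 0x79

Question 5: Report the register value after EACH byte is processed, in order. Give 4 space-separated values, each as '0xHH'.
0xB4 0x34 0x68 0x97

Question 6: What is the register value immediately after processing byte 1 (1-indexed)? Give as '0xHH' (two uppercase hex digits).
After byte 1 (0x69): reg=0xB4

Answer: 0xB4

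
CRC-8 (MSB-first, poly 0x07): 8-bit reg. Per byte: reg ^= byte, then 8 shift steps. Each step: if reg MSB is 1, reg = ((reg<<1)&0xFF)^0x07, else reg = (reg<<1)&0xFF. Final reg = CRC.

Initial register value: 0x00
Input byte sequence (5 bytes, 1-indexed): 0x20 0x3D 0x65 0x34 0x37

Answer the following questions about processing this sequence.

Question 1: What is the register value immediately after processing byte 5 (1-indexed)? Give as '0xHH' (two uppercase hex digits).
Answer: 0x1E

Derivation:
After byte 1 (0x20): reg=0xE0
After byte 2 (0x3D): reg=0x1D
After byte 3 (0x65): reg=0x6F
After byte 4 (0x34): reg=0x86
After byte 5 (0x37): reg=0x1E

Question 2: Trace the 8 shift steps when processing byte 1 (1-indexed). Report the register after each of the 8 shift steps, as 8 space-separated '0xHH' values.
Answer: 0x40 0x80 0x07 0x0E 0x1C 0x38 0x70 0xE0

Derivation:
Register before byte 1: 0x00
After XOR with byte 0x20: 0x20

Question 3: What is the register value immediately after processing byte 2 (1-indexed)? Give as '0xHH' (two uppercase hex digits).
After byte 1 (0x20): reg=0xE0
After byte 2 (0x3D): reg=0x1D

Answer: 0x1D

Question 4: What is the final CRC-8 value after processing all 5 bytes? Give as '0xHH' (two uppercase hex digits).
Answer: 0x1E

Derivation:
After byte 1 (0x20): reg=0xE0
After byte 2 (0x3D): reg=0x1D
After byte 3 (0x65): reg=0x6F
After byte 4 (0x34): reg=0x86
After byte 5 (0x37): reg=0x1E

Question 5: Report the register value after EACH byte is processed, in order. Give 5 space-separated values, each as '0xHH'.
0xE0 0x1D 0x6F 0x86 0x1E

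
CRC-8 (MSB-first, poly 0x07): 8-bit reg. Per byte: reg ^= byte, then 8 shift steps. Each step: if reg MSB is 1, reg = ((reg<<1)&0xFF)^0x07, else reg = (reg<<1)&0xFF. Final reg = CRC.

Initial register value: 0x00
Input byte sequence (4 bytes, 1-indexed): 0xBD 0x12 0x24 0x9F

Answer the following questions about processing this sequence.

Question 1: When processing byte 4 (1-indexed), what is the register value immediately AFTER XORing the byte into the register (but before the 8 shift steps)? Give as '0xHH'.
Answer: 0x65

Derivation:
Register before byte 4: 0xFA
Byte 4: 0x9F
0xFA XOR 0x9F = 0x65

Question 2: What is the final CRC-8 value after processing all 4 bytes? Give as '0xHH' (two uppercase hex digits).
Answer: 0x3C

Derivation:
After byte 1 (0xBD): reg=0x3A
After byte 2 (0x12): reg=0xD8
After byte 3 (0x24): reg=0xFA
After byte 4 (0x9F): reg=0x3C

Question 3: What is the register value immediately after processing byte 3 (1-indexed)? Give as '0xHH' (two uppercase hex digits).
After byte 1 (0xBD): reg=0x3A
After byte 2 (0x12): reg=0xD8
After byte 3 (0x24): reg=0xFA

Answer: 0xFA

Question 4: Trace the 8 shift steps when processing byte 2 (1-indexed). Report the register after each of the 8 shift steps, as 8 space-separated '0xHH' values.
After byte 1 (0xBD): reg=0x3A
Register before byte 2: 0x3A
After XOR with byte 0x12: 0x28

Answer: 0x50 0xA0 0x47 0x8E 0x1B 0x36 0x6C 0xD8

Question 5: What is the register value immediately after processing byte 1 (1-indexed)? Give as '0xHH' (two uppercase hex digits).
After byte 1 (0xBD): reg=0x3A

Answer: 0x3A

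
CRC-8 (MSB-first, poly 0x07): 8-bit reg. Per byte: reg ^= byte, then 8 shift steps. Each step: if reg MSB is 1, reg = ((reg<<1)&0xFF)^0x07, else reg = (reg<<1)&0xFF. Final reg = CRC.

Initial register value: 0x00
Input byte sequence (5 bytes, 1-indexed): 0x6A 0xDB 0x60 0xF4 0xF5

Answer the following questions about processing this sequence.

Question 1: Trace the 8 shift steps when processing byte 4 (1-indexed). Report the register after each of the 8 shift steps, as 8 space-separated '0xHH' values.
After byte 1 (0x6A): reg=0x11
After byte 2 (0xDB): reg=0x78
After byte 3 (0x60): reg=0x48
Register before byte 4: 0x48
After XOR with byte 0xF4: 0xBC

Answer: 0x7F 0xFE 0xFB 0xF1 0xE5 0xCD 0x9D 0x3D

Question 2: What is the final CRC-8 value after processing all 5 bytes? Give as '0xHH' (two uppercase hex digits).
After byte 1 (0x6A): reg=0x11
After byte 2 (0xDB): reg=0x78
After byte 3 (0x60): reg=0x48
After byte 4 (0xF4): reg=0x3D
After byte 5 (0xF5): reg=0x76

Answer: 0x76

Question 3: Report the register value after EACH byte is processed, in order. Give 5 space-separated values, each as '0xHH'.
0x11 0x78 0x48 0x3D 0x76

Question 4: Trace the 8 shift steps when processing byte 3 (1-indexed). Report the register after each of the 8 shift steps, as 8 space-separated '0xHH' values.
Answer: 0x30 0x60 0xC0 0x87 0x09 0x12 0x24 0x48

Derivation:
After byte 1 (0x6A): reg=0x11
After byte 2 (0xDB): reg=0x78
Register before byte 3: 0x78
After XOR with byte 0x60: 0x18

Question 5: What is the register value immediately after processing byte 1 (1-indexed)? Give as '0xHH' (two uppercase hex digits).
Answer: 0x11

Derivation:
After byte 1 (0x6A): reg=0x11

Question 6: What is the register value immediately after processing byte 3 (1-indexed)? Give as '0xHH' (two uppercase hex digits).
Answer: 0x48

Derivation:
After byte 1 (0x6A): reg=0x11
After byte 2 (0xDB): reg=0x78
After byte 3 (0x60): reg=0x48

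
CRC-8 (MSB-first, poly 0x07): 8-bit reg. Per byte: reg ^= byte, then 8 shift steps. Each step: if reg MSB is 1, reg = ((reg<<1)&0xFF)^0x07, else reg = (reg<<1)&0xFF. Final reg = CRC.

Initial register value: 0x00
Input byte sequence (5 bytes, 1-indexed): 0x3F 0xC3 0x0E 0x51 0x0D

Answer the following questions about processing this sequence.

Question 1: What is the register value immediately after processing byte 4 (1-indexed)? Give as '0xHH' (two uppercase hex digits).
Answer: 0x2D

Derivation:
After byte 1 (0x3F): reg=0xBD
After byte 2 (0xC3): reg=0x7D
After byte 3 (0x0E): reg=0x5E
After byte 4 (0x51): reg=0x2D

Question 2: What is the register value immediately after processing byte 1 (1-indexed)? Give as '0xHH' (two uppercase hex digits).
Answer: 0xBD

Derivation:
After byte 1 (0x3F): reg=0xBD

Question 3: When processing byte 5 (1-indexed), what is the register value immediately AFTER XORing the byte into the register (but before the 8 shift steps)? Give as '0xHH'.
Register before byte 5: 0x2D
Byte 5: 0x0D
0x2D XOR 0x0D = 0x20

Answer: 0x20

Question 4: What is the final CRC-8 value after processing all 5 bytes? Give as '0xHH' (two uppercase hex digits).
Answer: 0xE0

Derivation:
After byte 1 (0x3F): reg=0xBD
After byte 2 (0xC3): reg=0x7D
After byte 3 (0x0E): reg=0x5E
After byte 4 (0x51): reg=0x2D
After byte 5 (0x0D): reg=0xE0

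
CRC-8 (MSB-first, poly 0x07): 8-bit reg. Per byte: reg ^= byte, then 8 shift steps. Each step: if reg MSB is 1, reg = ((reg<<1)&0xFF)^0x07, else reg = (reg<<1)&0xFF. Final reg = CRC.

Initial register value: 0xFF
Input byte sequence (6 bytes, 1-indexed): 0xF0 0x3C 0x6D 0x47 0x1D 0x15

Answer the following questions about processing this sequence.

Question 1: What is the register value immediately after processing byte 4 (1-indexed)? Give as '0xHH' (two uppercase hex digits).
Answer: 0x07

Derivation:
After byte 1 (0xF0): reg=0x2D
After byte 2 (0x3C): reg=0x77
After byte 3 (0x6D): reg=0x46
After byte 4 (0x47): reg=0x07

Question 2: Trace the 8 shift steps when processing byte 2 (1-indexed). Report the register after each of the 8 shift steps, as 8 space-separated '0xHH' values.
Answer: 0x22 0x44 0x88 0x17 0x2E 0x5C 0xB8 0x77

Derivation:
After byte 1 (0xF0): reg=0x2D
Register before byte 2: 0x2D
After XOR with byte 0x3C: 0x11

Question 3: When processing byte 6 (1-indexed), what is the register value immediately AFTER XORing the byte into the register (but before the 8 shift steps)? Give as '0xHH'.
Answer: 0x53

Derivation:
Register before byte 6: 0x46
Byte 6: 0x15
0x46 XOR 0x15 = 0x53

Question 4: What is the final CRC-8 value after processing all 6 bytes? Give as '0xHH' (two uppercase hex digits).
Answer: 0xBE

Derivation:
After byte 1 (0xF0): reg=0x2D
After byte 2 (0x3C): reg=0x77
After byte 3 (0x6D): reg=0x46
After byte 4 (0x47): reg=0x07
After byte 5 (0x1D): reg=0x46
After byte 6 (0x15): reg=0xBE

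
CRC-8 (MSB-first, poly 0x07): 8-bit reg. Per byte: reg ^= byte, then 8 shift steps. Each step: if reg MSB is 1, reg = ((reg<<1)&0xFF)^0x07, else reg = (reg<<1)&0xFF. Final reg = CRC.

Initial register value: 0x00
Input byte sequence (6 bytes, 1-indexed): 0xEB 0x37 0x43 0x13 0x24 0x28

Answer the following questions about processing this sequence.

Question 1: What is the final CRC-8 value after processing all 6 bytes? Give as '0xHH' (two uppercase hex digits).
After byte 1 (0xEB): reg=0x9F
After byte 2 (0x37): reg=0x51
After byte 3 (0x43): reg=0x7E
After byte 4 (0x13): reg=0x04
After byte 5 (0x24): reg=0xE0
After byte 6 (0x28): reg=0x76

Answer: 0x76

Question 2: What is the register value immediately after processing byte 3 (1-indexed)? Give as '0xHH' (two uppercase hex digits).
Answer: 0x7E

Derivation:
After byte 1 (0xEB): reg=0x9F
After byte 2 (0x37): reg=0x51
After byte 3 (0x43): reg=0x7E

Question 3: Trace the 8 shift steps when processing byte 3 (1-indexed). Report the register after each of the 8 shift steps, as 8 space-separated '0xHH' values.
After byte 1 (0xEB): reg=0x9F
After byte 2 (0x37): reg=0x51
Register before byte 3: 0x51
After XOR with byte 0x43: 0x12

Answer: 0x24 0x48 0x90 0x27 0x4E 0x9C 0x3F 0x7E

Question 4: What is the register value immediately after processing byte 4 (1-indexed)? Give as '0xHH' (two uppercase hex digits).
Answer: 0x04

Derivation:
After byte 1 (0xEB): reg=0x9F
After byte 2 (0x37): reg=0x51
After byte 3 (0x43): reg=0x7E
After byte 4 (0x13): reg=0x04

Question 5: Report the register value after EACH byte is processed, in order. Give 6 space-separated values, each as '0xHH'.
0x9F 0x51 0x7E 0x04 0xE0 0x76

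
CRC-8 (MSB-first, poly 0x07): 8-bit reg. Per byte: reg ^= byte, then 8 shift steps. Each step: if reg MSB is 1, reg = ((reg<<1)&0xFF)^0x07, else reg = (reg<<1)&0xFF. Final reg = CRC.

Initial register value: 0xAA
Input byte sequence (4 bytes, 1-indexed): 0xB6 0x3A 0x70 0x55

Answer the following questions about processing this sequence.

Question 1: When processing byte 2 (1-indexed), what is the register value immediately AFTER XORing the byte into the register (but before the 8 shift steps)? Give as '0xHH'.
Register before byte 2: 0x54
Byte 2: 0x3A
0x54 XOR 0x3A = 0x6E

Answer: 0x6E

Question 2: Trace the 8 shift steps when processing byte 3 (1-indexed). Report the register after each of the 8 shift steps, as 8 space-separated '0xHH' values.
After byte 1 (0xB6): reg=0x54
After byte 2 (0x3A): reg=0x0D
Register before byte 3: 0x0D
After XOR with byte 0x70: 0x7D

Answer: 0xFA 0xF3 0xE1 0xC5 0x8D 0x1D 0x3A 0x74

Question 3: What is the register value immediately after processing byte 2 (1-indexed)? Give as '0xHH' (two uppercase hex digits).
Answer: 0x0D

Derivation:
After byte 1 (0xB6): reg=0x54
After byte 2 (0x3A): reg=0x0D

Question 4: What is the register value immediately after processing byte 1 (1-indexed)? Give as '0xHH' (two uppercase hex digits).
After byte 1 (0xB6): reg=0x54

Answer: 0x54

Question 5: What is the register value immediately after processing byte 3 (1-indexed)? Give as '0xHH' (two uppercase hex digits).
After byte 1 (0xB6): reg=0x54
After byte 2 (0x3A): reg=0x0D
After byte 3 (0x70): reg=0x74

Answer: 0x74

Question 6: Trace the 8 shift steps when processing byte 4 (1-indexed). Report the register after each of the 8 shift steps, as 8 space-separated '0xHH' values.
Answer: 0x42 0x84 0x0F 0x1E 0x3C 0x78 0xF0 0xE7

Derivation:
After byte 1 (0xB6): reg=0x54
After byte 2 (0x3A): reg=0x0D
After byte 3 (0x70): reg=0x74
Register before byte 4: 0x74
After XOR with byte 0x55: 0x21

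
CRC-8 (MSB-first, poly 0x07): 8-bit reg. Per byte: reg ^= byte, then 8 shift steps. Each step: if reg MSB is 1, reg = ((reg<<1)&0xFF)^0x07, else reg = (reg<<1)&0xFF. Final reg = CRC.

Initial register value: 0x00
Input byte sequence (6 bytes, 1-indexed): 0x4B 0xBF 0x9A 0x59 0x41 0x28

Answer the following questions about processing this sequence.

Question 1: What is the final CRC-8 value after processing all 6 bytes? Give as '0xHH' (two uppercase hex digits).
After byte 1 (0x4B): reg=0xF6
After byte 2 (0xBF): reg=0xF8
After byte 3 (0x9A): reg=0x29
After byte 4 (0x59): reg=0x57
After byte 5 (0x41): reg=0x62
After byte 6 (0x28): reg=0xF1

Answer: 0xF1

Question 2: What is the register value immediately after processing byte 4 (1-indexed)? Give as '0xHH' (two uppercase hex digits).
After byte 1 (0x4B): reg=0xF6
After byte 2 (0xBF): reg=0xF8
After byte 3 (0x9A): reg=0x29
After byte 4 (0x59): reg=0x57

Answer: 0x57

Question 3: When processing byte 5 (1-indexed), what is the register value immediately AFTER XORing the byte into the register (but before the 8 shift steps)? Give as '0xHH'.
Register before byte 5: 0x57
Byte 5: 0x41
0x57 XOR 0x41 = 0x16

Answer: 0x16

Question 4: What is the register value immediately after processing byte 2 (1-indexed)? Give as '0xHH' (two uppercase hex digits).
After byte 1 (0x4B): reg=0xF6
After byte 2 (0xBF): reg=0xF8

Answer: 0xF8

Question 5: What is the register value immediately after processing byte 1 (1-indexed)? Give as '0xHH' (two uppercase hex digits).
After byte 1 (0x4B): reg=0xF6

Answer: 0xF6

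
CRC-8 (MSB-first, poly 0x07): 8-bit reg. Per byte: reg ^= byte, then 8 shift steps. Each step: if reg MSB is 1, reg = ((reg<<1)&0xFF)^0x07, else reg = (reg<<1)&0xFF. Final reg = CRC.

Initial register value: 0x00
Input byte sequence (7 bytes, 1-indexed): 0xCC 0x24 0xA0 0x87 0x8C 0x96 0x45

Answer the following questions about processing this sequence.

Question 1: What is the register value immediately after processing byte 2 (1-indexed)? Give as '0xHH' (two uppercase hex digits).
After byte 1 (0xCC): reg=0x6A
After byte 2 (0x24): reg=0xED

Answer: 0xED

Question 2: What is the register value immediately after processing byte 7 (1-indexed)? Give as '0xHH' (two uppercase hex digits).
Answer: 0xDD

Derivation:
After byte 1 (0xCC): reg=0x6A
After byte 2 (0x24): reg=0xED
After byte 3 (0xA0): reg=0xE4
After byte 4 (0x87): reg=0x2E
After byte 5 (0x8C): reg=0x67
After byte 6 (0x96): reg=0xD9
After byte 7 (0x45): reg=0xDD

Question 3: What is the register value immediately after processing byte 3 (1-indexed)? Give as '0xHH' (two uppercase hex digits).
After byte 1 (0xCC): reg=0x6A
After byte 2 (0x24): reg=0xED
After byte 3 (0xA0): reg=0xE4

Answer: 0xE4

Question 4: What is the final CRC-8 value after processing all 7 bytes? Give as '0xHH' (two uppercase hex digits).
Answer: 0xDD

Derivation:
After byte 1 (0xCC): reg=0x6A
After byte 2 (0x24): reg=0xED
After byte 3 (0xA0): reg=0xE4
After byte 4 (0x87): reg=0x2E
After byte 5 (0x8C): reg=0x67
After byte 6 (0x96): reg=0xD9
After byte 7 (0x45): reg=0xDD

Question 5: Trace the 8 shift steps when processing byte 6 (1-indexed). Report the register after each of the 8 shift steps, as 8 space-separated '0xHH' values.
Answer: 0xE5 0xCD 0x9D 0x3D 0x7A 0xF4 0xEF 0xD9

Derivation:
After byte 1 (0xCC): reg=0x6A
After byte 2 (0x24): reg=0xED
After byte 3 (0xA0): reg=0xE4
After byte 4 (0x87): reg=0x2E
After byte 5 (0x8C): reg=0x67
Register before byte 6: 0x67
After XOR with byte 0x96: 0xF1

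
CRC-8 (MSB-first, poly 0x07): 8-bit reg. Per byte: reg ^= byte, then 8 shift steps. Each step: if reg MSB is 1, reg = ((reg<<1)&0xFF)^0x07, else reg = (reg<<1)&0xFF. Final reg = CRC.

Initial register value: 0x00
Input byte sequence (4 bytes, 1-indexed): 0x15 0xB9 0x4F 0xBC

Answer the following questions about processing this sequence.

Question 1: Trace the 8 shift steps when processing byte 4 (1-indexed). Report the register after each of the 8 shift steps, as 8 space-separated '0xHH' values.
Answer: 0x8B 0x11 0x22 0x44 0x88 0x17 0x2E 0x5C

Derivation:
After byte 1 (0x15): reg=0x6B
After byte 2 (0xB9): reg=0x30
After byte 3 (0x4F): reg=0x7A
Register before byte 4: 0x7A
After XOR with byte 0xBC: 0xC6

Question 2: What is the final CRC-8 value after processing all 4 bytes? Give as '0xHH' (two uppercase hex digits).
Answer: 0x5C

Derivation:
After byte 1 (0x15): reg=0x6B
After byte 2 (0xB9): reg=0x30
After byte 3 (0x4F): reg=0x7A
After byte 4 (0xBC): reg=0x5C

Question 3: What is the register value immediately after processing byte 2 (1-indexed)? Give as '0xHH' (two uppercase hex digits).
After byte 1 (0x15): reg=0x6B
After byte 2 (0xB9): reg=0x30

Answer: 0x30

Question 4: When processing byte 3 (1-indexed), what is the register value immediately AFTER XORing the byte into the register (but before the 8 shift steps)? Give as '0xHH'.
Register before byte 3: 0x30
Byte 3: 0x4F
0x30 XOR 0x4F = 0x7F

Answer: 0x7F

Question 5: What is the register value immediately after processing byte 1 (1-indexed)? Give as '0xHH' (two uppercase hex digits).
Answer: 0x6B

Derivation:
After byte 1 (0x15): reg=0x6B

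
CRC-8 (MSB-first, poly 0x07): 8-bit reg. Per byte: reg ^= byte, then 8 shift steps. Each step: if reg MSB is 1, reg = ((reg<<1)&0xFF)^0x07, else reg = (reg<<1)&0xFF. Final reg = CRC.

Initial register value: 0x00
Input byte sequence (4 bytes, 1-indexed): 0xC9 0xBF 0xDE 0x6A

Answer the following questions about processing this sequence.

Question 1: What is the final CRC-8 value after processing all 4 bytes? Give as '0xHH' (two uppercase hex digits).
After byte 1 (0xC9): reg=0x71
After byte 2 (0xBF): reg=0x64
After byte 3 (0xDE): reg=0x2F
After byte 4 (0x6A): reg=0xDC

Answer: 0xDC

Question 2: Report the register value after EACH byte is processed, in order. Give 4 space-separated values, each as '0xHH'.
0x71 0x64 0x2F 0xDC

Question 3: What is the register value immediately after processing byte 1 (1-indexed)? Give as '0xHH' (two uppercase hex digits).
After byte 1 (0xC9): reg=0x71

Answer: 0x71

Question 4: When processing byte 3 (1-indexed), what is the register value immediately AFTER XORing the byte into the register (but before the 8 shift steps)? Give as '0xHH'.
Answer: 0xBA

Derivation:
Register before byte 3: 0x64
Byte 3: 0xDE
0x64 XOR 0xDE = 0xBA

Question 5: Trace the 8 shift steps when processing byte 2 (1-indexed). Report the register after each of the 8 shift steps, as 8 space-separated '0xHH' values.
Answer: 0x9B 0x31 0x62 0xC4 0x8F 0x19 0x32 0x64

Derivation:
After byte 1 (0xC9): reg=0x71
Register before byte 2: 0x71
After XOR with byte 0xBF: 0xCE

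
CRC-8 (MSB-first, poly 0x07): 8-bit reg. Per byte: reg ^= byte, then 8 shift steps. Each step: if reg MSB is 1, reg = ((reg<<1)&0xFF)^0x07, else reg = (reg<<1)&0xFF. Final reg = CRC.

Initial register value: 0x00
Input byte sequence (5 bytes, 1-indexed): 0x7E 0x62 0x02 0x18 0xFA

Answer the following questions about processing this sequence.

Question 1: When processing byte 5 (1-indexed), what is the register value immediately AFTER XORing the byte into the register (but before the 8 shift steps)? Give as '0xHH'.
Answer: 0x7D

Derivation:
Register before byte 5: 0x87
Byte 5: 0xFA
0x87 XOR 0xFA = 0x7D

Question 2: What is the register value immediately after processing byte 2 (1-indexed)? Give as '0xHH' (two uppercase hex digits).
After byte 1 (0x7E): reg=0x7D
After byte 2 (0x62): reg=0x5D

Answer: 0x5D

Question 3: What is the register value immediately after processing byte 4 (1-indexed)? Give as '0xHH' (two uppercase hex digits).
After byte 1 (0x7E): reg=0x7D
After byte 2 (0x62): reg=0x5D
After byte 3 (0x02): reg=0x9A
After byte 4 (0x18): reg=0x87

Answer: 0x87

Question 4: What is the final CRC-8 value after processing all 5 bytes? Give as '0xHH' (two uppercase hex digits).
After byte 1 (0x7E): reg=0x7D
After byte 2 (0x62): reg=0x5D
After byte 3 (0x02): reg=0x9A
After byte 4 (0x18): reg=0x87
After byte 5 (0xFA): reg=0x74

Answer: 0x74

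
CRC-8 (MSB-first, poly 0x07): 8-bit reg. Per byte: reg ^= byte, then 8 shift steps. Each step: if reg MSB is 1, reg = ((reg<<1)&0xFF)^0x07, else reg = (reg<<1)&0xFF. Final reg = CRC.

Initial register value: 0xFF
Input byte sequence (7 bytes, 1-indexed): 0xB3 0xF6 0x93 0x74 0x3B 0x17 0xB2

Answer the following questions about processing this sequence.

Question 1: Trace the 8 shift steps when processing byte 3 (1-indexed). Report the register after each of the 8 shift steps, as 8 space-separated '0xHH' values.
Answer: 0xF7 0xE9 0xD5 0xAD 0x5D 0xBA 0x73 0xE6

Derivation:
After byte 1 (0xB3): reg=0xE3
After byte 2 (0xF6): reg=0x6B
Register before byte 3: 0x6B
After XOR with byte 0x93: 0xF8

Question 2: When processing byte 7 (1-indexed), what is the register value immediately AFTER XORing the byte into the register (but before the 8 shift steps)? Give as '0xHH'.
Register before byte 7: 0x74
Byte 7: 0xB2
0x74 XOR 0xB2 = 0xC6

Answer: 0xC6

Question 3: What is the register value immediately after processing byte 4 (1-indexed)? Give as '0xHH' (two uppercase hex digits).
After byte 1 (0xB3): reg=0xE3
After byte 2 (0xF6): reg=0x6B
After byte 3 (0x93): reg=0xE6
After byte 4 (0x74): reg=0xF7

Answer: 0xF7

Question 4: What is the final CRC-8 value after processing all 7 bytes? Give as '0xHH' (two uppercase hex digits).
Answer: 0x5C

Derivation:
After byte 1 (0xB3): reg=0xE3
After byte 2 (0xF6): reg=0x6B
After byte 3 (0x93): reg=0xE6
After byte 4 (0x74): reg=0xF7
After byte 5 (0x3B): reg=0x6A
After byte 6 (0x17): reg=0x74
After byte 7 (0xB2): reg=0x5C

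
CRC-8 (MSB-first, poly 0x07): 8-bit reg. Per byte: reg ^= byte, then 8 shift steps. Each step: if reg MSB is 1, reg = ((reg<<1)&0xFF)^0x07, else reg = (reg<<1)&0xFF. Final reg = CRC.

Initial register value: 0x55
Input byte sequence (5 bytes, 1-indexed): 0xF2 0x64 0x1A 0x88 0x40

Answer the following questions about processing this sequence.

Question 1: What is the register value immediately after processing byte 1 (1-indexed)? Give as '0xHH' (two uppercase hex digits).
Answer: 0x7C

Derivation:
After byte 1 (0xF2): reg=0x7C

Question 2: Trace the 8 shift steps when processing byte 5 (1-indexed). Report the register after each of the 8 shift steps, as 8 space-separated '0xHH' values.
Answer: 0xA9 0x55 0xAA 0x53 0xA6 0x4B 0x96 0x2B

Derivation:
After byte 1 (0xF2): reg=0x7C
After byte 2 (0x64): reg=0x48
After byte 3 (0x1A): reg=0xB9
After byte 4 (0x88): reg=0x97
Register before byte 5: 0x97
After XOR with byte 0x40: 0xD7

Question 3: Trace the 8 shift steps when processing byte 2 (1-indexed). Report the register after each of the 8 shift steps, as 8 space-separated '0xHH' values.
After byte 1 (0xF2): reg=0x7C
Register before byte 2: 0x7C
After XOR with byte 0x64: 0x18

Answer: 0x30 0x60 0xC0 0x87 0x09 0x12 0x24 0x48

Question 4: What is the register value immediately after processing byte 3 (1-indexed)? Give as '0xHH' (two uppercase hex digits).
Answer: 0xB9

Derivation:
After byte 1 (0xF2): reg=0x7C
After byte 2 (0x64): reg=0x48
After byte 3 (0x1A): reg=0xB9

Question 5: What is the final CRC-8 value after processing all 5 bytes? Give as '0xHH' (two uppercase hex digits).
After byte 1 (0xF2): reg=0x7C
After byte 2 (0x64): reg=0x48
After byte 3 (0x1A): reg=0xB9
After byte 4 (0x88): reg=0x97
After byte 5 (0x40): reg=0x2B

Answer: 0x2B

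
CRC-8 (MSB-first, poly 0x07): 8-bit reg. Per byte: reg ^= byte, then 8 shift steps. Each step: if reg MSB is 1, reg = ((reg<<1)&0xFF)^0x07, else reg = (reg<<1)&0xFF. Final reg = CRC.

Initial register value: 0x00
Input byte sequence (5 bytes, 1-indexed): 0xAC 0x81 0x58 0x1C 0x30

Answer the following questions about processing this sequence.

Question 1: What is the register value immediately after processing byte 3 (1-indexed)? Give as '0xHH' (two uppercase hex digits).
Answer: 0x9E

Derivation:
After byte 1 (0xAC): reg=0x4D
After byte 2 (0x81): reg=0x6A
After byte 3 (0x58): reg=0x9E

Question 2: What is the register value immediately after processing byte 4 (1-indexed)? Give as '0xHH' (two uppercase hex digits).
Answer: 0x87

Derivation:
After byte 1 (0xAC): reg=0x4D
After byte 2 (0x81): reg=0x6A
After byte 3 (0x58): reg=0x9E
After byte 4 (0x1C): reg=0x87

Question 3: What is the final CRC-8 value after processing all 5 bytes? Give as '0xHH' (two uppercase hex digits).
Answer: 0x0C

Derivation:
After byte 1 (0xAC): reg=0x4D
After byte 2 (0x81): reg=0x6A
After byte 3 (0x58): reg=0x9E
After byte 4 (0x1C): reg=0x87
After byte 5 (0x30): reg=0x0C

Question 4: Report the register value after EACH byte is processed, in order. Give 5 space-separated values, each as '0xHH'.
0x4D 0x6A 0x9E 0x87 0x0C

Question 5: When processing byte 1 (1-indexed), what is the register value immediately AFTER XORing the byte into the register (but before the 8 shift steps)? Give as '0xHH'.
Answer: 0xAC

Derivation:
Register before byte 1: 0x00
Byte 1: 0xAC
0x00 XOR 0xAC = 0xAC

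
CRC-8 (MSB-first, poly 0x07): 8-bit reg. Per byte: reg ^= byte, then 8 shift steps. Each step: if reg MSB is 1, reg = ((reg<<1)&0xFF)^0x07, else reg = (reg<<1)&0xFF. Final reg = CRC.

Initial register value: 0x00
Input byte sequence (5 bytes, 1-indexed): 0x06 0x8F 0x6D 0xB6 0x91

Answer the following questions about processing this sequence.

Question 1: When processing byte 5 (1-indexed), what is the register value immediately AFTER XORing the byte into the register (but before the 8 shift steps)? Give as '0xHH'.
Register before byte 5: 0x2F
Byte 5: 0x91
0x2F XOR 0x91 = 0xBE

Answer: 0xBE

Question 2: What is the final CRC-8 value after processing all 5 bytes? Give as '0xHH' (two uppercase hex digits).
Answer: 0x33

Derivation:
After byte 1 (0x06): reg=0x12
After byte 2 (0x8F): reg=0xDA
After byte 3 (0x6D): reg=0x0C
After byte 4 (0xB6): reg=0x2F
After byte 5 (0x91): reg=0x33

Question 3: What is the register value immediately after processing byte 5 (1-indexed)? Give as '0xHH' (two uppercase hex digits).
Answer: 0x33

Derivation:
After byte 1 (0x06): reg=0x12
After byte 2 (0x8F): reg=0xDA
After byte 3 (0x6D): reg=0x0C
After byte 4 (0xB6): reg=0x2F
After byte 5 (0x91): reg=0x33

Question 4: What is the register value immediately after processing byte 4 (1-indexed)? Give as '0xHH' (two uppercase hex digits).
After byte 1 (0x06): reg=0x12
After byte 2 (0x8F): reg=0xDA
After byte 3 (0x6D): reg=0x0C
After byte 4 (0xB6): reg=0x2F

Answer: 0x2F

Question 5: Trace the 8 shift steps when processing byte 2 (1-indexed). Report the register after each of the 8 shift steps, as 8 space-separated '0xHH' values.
After byte 1 (0x06): reg=0x12
Register before byte 2: 0x12
After XOR with byte 0x8F: 0x9D

Answer: 0x3D 0x7A 0xF4 0xEF 0xD9 0xB5 0x6D 0xDA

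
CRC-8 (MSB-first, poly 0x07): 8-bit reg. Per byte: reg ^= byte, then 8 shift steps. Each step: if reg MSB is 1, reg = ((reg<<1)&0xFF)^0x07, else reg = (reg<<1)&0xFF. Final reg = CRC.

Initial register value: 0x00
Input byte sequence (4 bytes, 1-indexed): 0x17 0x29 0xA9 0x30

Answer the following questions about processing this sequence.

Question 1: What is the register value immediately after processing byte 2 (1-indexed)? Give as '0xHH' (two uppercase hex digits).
After byte 1 (0x17): reg=0x65
After byte 2 (0x29): reg=0xE3

Answer: 0xE3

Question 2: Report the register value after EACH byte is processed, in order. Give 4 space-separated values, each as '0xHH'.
0x65 0xE3 0xF1 0x49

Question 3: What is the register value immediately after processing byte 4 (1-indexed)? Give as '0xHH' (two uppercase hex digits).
Answer: 0x49

Derivation:
After byte 1 (0x17): reg=0x65
After byte 2 (0x29): reg=0xE3
After byte 3 (0xA9): reg=0xF1
After byte 4 (0x30): reg=0x49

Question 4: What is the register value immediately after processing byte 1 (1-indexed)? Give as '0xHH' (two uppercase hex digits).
After byte 1 (0x17): reg=0x65

Answer: 0x65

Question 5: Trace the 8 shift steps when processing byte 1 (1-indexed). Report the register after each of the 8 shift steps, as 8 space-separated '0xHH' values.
Register before byte 1: 0x00
After XOR with byte 0x17: 0x17

Answer: 0x2E 0x5C 0xB8 0x77 0xEE 0xDB 0xB1 0x65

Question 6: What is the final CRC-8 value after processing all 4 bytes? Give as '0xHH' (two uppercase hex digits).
Answer: 0x49

Derivation:
After byte 1 (0x17): reg=0x65
After byte 2 (0x29): reg=0xE3
After byte 3 (0xA9): reg=0xF1
After byte 4 (0x30): reg=0x49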